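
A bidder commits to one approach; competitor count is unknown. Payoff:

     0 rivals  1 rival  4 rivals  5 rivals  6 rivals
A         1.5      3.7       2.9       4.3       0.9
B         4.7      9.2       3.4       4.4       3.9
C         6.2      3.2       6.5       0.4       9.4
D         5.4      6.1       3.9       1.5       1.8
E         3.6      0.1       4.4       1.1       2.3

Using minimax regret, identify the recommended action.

Column bests: 0 rivals=6.2, 1 rival=9.2, 4 rivals=6.5, 5 rivals=4.4, 6 rivals=9.4.
A regrets: 4.7, 5.5, 3.6, 0.1, 8.5 → max 8.5
B regrets: 1.5, 0.0, 3.1, 0.0, 5.5 → max 5.5
C regrets: 0.0, 6.0, 0.0, 4.0, 0.0 → max 6.0
D regrets: 0.8, 3.1, 2.6, 2.9, 7.6 → max 7.6
E regrets: 2.6, 9.1, 2.1, 3.3, 7.1 → max 9.1
Smallest max regret = 5.5 → B.

B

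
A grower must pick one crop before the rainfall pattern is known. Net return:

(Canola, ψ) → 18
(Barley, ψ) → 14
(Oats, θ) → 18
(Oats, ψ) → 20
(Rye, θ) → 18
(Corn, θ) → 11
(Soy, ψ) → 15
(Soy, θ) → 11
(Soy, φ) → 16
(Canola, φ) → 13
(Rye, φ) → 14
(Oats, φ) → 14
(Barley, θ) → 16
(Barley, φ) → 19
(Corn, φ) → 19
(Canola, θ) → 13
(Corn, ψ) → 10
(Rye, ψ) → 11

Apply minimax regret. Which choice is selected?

Column bests: θ=18, φ=19, ψ=20.
Canola regrets: 5, 6, 2 → max 6
Oats regrets: 0, 5, 0 → max 5
Barley regrets: 2, 0, 6 → max 6
Rye regrets: 0, 5, 9 → max 9
Corn regrets: 7, 0, 10 → max 10
Soy regrets: 7, 3, 5 → max 7
Smallest max regret = 5 → Oats.

Oats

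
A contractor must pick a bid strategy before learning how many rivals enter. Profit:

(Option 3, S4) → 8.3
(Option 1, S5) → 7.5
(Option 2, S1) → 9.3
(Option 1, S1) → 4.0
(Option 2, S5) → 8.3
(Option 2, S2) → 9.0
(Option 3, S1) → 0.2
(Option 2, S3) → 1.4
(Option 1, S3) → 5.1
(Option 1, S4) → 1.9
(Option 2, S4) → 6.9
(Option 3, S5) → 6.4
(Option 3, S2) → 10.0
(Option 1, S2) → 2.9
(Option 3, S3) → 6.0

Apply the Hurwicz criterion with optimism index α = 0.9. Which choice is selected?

Option 1: 0.9·7.5 + 0.1·1.9 = 6.94
Option 2: 0.9·9.3 + 0.1·1.4 = 8.51
Option 3: 0.9·10.0 + 0.1·0.2 = 9.02
Highest Hurwicz score = 9.02 → Option 3.

Option 3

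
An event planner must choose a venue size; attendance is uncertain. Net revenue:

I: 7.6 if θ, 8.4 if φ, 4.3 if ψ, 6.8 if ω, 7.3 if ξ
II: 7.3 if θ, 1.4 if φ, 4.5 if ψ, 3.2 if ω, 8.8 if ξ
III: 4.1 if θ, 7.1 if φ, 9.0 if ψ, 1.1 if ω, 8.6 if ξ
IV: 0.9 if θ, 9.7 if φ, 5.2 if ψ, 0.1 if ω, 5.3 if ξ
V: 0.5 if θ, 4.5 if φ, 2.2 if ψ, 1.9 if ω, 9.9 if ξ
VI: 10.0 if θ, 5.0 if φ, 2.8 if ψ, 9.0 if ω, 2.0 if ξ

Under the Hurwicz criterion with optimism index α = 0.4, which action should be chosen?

I: 0.4·8.4 + 0.6·4.3 = 5.94
II: 0.4·8.8 + 0.6·1.4 = 4.36
III: 0.4·9.0 + 0.6·1.1 = 4.26
IV: 0.4·9.7 + 0.6·0.1 = 3.94
V: 0.4·9.9 + 0.6·0.5 = 4.26
VI: 0.4·10.0 + 0.6·2.0 = 5.2
Highest Hurwicz score = 5.94 → I.

I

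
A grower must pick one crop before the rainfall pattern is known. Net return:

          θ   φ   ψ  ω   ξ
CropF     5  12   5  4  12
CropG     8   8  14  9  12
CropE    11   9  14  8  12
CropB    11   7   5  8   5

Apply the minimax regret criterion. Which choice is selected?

CropE

Column bests: θ=11, φ=12, ψ=14, ω=9, ξ=12.
CropF regrets: 6, 0, 9, 5, 0 → max 9
CropG regrets: 3, 4, 0, 0, 0 → max 4
CropE regrets: 0, 3, 0, 1, 0 → max 3
CropB regrets: 0, 5, 9, 1, 7 → max 9
Smallest max regret = 3 → CropE.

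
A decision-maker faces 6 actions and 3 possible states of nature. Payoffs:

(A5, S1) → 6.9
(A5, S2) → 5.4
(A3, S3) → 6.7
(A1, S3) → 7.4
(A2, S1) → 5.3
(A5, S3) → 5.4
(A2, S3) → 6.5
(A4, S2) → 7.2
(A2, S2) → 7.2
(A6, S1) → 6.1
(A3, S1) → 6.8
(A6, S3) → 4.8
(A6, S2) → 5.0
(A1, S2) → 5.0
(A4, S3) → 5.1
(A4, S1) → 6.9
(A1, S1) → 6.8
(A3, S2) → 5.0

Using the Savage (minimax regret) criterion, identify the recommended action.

Column bests: S1=6.9, S2=7.2, S3=7.4.
A1 regrets: 0.1, 2.2, 0.0 → max 2.2
A2 regrets: 1.6, 0.0, 0.9 → max 1.6
A3 regrets: 0.1, 2.2, 0.7 → max 2.2
A4 regrets: 0.0, 0.0, 2.3 → max 2.3
A5 regrets: 0.0, 1.8, 2.0 → max 2.0
A6 regrets: 0.8, 2.2, 2.6 → max 2.6
Smallest max regret = 1.6 → A2.

A2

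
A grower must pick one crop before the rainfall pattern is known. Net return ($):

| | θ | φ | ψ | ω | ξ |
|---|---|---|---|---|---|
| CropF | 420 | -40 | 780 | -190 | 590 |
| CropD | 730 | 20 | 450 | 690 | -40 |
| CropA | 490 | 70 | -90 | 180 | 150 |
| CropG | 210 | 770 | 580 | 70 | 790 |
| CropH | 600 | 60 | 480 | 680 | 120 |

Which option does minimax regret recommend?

CropG

Column bests: θ=730, φ=770, ψ=780, ω=690, ξ=790.
CropF regrets: 310, 810, 0, 880, 200 → max 880
CropD regrets: 0, 750, 330, 0, 830 → max 830
CropA regrets: 240, 700, 870, 510, 640 → max 870
CropG regrets: 520, 0, 200, 620, 0 → max 620
CropH regrets: 130, 710, 300, 10, 670 → max 710
Smallest max regret = 620 → CropG.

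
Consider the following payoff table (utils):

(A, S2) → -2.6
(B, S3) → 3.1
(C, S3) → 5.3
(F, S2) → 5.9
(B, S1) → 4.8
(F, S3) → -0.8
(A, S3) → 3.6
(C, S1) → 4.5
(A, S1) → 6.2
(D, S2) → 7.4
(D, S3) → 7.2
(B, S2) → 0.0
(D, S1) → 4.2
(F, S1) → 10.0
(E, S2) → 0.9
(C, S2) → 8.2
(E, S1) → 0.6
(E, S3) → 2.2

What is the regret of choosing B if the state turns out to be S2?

Best payoff under S2 is 8.2.
Regret = 8.2 − 0.0 = 8.2.

8.2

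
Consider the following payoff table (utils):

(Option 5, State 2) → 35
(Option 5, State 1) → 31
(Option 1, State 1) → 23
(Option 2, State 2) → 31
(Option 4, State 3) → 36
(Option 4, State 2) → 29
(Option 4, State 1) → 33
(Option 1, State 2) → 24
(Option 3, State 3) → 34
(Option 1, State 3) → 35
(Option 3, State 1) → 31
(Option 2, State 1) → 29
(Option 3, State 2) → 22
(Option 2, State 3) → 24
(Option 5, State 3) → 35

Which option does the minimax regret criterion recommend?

Column bests: State 1=33, State 2=35, State 3=36.
Option 1 regrets: 10, 11, 1 → max 11
Option 2 regrets: 4, 4, 12 → max 12
Option 3 regrets: 2, 13, 2 → max 13
Option 4 regrets: 0, 6, 0 → max 6
Option 5 regrets: 2, 0, 1 → max 2
Smallest max regret = 2 → Option 5.

Option 5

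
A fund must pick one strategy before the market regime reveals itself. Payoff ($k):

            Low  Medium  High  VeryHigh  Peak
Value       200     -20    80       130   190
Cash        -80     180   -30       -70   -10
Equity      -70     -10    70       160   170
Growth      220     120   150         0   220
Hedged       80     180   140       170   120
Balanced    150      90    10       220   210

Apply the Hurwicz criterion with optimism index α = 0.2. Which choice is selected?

Value: 0.2·200 + 0.8·(-20) = 24
Cash: 0.2·180 + 0.8·(-80) = -28
Equity: 0.2·170 + 0.8·(-70) = -22
Growth: 0.2·220 + 0.8·0 = 44
Hedged: 0.2·180 + 0.8·80 = 100
Balanced: 0.2·220 + 0.8·10 = 52
Highest Hurwicz score = 100 → Hedged.

Hedged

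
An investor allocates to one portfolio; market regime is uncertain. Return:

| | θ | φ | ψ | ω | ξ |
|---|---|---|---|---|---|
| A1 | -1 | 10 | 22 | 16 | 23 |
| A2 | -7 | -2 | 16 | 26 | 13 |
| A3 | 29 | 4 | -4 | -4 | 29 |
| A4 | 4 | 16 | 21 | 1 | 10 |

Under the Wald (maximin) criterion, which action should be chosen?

A4

Row minima: A1=-1, A2=-7, A3=-4, A4=1
Best worst-case = 1 → A4.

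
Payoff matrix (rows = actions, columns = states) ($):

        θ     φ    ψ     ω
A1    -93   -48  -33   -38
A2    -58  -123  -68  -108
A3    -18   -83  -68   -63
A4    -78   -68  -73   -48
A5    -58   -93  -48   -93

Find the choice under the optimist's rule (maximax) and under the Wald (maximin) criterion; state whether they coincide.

Row maxima: A1=-33, A2=-58, A3=-18, A4=-48, A5=-48
Best best-case = -18 → A3.
Row minima: A1=-93, A2=-123, A3=-83, A4=-78, A5=-93
Best worst-case = -78 → A4.

maximax → A3; maximin → A4 (disagree)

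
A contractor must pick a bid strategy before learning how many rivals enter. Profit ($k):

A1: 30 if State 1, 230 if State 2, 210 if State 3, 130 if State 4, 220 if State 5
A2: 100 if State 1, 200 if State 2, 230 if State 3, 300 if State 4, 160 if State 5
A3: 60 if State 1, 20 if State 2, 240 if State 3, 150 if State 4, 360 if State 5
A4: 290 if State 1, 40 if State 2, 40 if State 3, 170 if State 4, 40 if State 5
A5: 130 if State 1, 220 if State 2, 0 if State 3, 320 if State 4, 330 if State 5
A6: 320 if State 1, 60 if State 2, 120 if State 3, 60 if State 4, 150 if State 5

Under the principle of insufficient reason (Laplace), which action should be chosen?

A5

Row averages: A1=164, A2=198, A3=166, A4=116, A5=200, A6=142
Highest average = 200 → A5.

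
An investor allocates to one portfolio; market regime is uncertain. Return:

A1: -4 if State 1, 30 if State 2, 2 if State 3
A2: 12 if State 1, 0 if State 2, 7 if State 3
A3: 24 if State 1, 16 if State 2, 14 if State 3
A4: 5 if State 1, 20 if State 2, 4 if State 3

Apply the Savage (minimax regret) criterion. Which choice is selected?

Column bests: State 1=24, State 2=30, State 3=14.
A1 regrets: 28, 0, 12 → max 28
A2 regrets: 12, 30, 7 → max 30
A3 regrets: 0, 14, 0 → max 14
A4 regrets: 19, 10, 10 → max 19
Smallest max regret = 14 → A3.

A3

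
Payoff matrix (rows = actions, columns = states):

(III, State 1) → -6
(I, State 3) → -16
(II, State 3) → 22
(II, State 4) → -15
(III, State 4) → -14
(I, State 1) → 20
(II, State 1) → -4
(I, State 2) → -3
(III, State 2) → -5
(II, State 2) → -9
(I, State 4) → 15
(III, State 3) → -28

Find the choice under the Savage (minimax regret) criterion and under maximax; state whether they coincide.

minimax regret → II; maximax → II (agree)

Column bests: State 1=20, State 2=-3, State 3=22, State 4=15.
I regrets: 0, 0, 38, 0 → max 38
II regrets: 24, 6, 0, 30 → max 30
III regrets: 26, 2, 50, 29 → max 50
Smallest max regret = 30 → II.
Row maxima: I=20, II=22, III=-5
Best best-case = 22 → II.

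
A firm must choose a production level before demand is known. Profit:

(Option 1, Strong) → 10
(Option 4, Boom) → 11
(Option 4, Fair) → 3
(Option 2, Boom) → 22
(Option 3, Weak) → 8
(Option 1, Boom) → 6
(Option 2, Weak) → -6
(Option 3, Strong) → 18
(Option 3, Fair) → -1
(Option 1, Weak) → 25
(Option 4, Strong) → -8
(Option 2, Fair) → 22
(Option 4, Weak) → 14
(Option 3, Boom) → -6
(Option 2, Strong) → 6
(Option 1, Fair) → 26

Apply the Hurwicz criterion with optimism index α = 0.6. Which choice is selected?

Option 1

Option 1: 0.6·26 + 0.4·6 = 18
Option 2: 0.6·22 + 0.4·(-6) = 10.8
Option 3: 0.6·18 + 0.4·(-6) = 8.4
Option 4: 0.6·14 + 0.4·(-8) = 5.2
Highest Hurwicz score = 18 → Option 1.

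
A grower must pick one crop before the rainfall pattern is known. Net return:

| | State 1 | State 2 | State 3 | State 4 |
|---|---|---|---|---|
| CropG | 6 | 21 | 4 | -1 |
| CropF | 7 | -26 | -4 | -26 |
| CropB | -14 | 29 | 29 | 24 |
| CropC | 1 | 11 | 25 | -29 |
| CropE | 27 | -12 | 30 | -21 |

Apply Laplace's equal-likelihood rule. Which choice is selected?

CropB

Row averages: CropG=7.5, CropF=-12.25, CropB=17, CropC=2, CropE=6
Highest average = 17 → CropB.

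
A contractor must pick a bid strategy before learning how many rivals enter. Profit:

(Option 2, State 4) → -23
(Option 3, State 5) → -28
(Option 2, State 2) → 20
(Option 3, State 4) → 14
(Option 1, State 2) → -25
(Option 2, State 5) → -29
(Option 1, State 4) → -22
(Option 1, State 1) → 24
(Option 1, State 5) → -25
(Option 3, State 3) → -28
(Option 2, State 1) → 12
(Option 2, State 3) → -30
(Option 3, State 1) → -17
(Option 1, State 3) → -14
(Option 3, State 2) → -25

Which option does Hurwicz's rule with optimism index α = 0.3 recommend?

Option 1: 0.3·24 + 0.7·(-25) = -10.3
Option 2: 0.3·20 + 0.7·(-30) = -15
Option 3: 0.3·14 + 0.7·(-28) = -15.4
Highest Hurwicz score = -10.3 → Option 1.

Option 1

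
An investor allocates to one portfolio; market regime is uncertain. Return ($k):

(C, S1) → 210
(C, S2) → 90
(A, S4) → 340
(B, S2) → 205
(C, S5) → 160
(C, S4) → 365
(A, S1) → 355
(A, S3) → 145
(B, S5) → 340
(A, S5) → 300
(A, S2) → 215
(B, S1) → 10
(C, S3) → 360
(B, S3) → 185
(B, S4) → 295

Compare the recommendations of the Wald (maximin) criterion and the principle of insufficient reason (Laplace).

Row minima: A=145, B=10, C=90
Best worst-case = 145 → A.
Row averages: A=271, B=207, C=237
Highest average = 271 → A.

maximin → A; laplace → A (agree)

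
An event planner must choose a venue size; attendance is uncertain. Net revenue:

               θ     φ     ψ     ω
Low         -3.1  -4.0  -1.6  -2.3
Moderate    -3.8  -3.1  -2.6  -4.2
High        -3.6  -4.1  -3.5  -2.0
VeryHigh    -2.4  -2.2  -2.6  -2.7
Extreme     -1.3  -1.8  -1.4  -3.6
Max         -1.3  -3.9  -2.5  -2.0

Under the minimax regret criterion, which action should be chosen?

VeryHigh

Column bests: θ=-1.3, φ=-1.8, ψ=-1.4, ω=-2.0.
Low regrets: 1.8, 2.2, 0.2, 0.3 → max 2.2
Moderate regrets: 2.5, 1.3, 1.2, 2.2 → max 2.5
High regrets: 2.3, 2.3, 2.1, 0.0 → max 2.3
VeryHigh regrets: 1.1, 0.4, 1.2, 0.7 → max 1.2
Extreme regrets: 0.0, 0.0, 0.0, 1.6 → max 1.6
Max regrets: 0.0, 2.1, 1.1, 0.0 → max 2.1
Smallest max regret = 1.2 → VeryHigh.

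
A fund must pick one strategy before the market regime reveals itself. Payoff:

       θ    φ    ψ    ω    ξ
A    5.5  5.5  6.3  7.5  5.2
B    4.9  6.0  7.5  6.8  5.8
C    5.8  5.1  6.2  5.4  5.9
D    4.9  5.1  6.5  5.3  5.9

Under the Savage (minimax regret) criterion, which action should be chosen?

B

Column bests: θ=5.8, φ=6.0, ψ=7.5, ω=7.5, ξ=5.9.
A regrets: 0.3, 0.5, 1.2, 0.0, 0.7 → max 1.2
B regrets: 0.9, 0.0, 0.0, 0.7, 0.1 → max 0.9
C regrets: 0.0, 0.9, 1.3, 2.1, 0.0 → max 2.1
D regrets: 0.9, 0.9, 1.0, 2.2, 0.0 → max 2.2
Smallest max regret = 0.9 → B.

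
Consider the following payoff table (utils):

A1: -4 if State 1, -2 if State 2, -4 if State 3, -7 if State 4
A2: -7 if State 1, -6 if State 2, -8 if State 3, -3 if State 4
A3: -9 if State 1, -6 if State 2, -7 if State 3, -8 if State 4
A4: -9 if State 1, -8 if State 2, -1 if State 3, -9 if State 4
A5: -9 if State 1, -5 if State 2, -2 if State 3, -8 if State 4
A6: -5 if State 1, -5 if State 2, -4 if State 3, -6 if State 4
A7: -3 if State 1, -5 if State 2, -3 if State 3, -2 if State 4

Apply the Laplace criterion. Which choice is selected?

Row averages: A1=-4.25, A2=-6, A3=-7.5, A4=-6.75, A5=-6, A6=-5, A7=-3.25
Highest average = -3.25 → A7.

A7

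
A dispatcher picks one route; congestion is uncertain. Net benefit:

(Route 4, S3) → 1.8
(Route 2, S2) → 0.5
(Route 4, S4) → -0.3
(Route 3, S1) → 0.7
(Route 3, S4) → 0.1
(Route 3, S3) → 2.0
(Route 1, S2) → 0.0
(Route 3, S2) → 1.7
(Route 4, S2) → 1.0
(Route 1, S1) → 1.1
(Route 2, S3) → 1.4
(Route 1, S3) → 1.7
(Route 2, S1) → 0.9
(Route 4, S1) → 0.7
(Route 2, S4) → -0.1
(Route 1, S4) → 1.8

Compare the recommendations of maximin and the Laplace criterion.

maximin → Route 3; laplace → Route 1 (disagree)

Row minima: Route 1=0.0, Route 2=-0.1, Route 3=0.1, Route 4=-0.3
Best worst-case = 0.1 → Route 3.
Row averages: Route 1=1.15, Route 2=0.675, Route 3=1.125, Route 4=0.8
Highest average = 1.15 → Route 1.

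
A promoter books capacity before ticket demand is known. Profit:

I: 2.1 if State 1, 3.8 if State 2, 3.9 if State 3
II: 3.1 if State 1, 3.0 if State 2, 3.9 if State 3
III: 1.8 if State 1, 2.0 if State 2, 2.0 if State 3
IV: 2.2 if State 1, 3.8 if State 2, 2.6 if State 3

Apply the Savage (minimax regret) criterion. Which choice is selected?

II

Column bests: State 1=3.1, State 2=3.8, State 3=3.9.
I regrets: 1.0, 0.0, 0.0 → max 1.0
II regrets: 0.0, 0.8, 0.0 → max 0.8
III regrets: 1.3, 1.8, 1.9 → max 1.9
IV regrets: 0.9, 0.0, 1.3 → max 1.3
Smallest max regret = 0.8 → II.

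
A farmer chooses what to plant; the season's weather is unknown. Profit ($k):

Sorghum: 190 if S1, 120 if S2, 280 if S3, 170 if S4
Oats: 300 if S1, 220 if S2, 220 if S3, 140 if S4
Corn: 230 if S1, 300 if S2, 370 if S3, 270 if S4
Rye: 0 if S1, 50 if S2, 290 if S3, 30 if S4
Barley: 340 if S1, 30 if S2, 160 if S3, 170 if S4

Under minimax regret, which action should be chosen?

Column bests: S1=340, S2=300, S3=370, S4=270.
Sorghum regrets: 150, 180, 90, 100 → max 180
Oats regrets: 40, 80, 150, 130 → max 150
Corn regrets: 110, 0, 0, 0 → max 110
Rye regrets: 340, 250, 80, 240 → max 340
Barley regrets: 0, 270, 210, 100 → max 270
Smallest max regret = 110 → Corn.

Corn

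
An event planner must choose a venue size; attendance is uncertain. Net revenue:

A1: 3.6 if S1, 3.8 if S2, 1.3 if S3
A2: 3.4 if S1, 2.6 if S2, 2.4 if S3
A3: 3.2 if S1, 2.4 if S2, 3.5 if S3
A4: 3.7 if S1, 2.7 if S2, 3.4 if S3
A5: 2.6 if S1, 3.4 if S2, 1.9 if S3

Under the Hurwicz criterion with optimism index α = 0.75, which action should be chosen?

A4

A1: 0.75·3.8 + 0.25·1.3 = 3.175
A2: 0.75·3.4 + 0.25·2.4 = 3.15
A3: 0.75·3.5 + 0.25·2.4 = 3.225
A4: 0.75·3.7 + 0.25·2.7 = 3.45
A5: 0.75·3.4 + 0.25·1.9 = 3.025
Highest Hurwicz score = 3.45 → A4.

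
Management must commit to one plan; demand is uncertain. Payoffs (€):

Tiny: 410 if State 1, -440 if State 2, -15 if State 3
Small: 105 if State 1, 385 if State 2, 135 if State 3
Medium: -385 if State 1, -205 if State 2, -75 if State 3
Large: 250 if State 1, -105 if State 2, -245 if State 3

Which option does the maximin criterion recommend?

Row minima: Tiny=-440, Small=105, Medium=-385, Large=-245
Best worst-case = 105 → Small.

Small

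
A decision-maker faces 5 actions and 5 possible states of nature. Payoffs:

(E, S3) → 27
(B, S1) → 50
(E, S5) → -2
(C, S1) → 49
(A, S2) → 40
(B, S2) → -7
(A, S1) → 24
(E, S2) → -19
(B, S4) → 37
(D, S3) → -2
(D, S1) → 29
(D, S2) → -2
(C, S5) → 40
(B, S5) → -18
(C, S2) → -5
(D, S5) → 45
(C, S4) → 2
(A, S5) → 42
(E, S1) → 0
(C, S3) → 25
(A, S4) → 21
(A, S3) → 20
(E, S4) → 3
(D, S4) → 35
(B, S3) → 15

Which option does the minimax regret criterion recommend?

Column bests: S1=50, S2=40, S3=27, S4=37, S5=45.
A regrets: 26, 0, 7, 16, 3 → max 26
B regrets: 0, 47, 12, 0, 63 → max 63
C regrets: 1, 45, 2, 35, 5 → max 45
D regrets: 21, 42, 29, 2, 0 → max 42
E regrets: 50, 59, 0, 34, 47 → max 59
Smallest max regret = 26 → A.

A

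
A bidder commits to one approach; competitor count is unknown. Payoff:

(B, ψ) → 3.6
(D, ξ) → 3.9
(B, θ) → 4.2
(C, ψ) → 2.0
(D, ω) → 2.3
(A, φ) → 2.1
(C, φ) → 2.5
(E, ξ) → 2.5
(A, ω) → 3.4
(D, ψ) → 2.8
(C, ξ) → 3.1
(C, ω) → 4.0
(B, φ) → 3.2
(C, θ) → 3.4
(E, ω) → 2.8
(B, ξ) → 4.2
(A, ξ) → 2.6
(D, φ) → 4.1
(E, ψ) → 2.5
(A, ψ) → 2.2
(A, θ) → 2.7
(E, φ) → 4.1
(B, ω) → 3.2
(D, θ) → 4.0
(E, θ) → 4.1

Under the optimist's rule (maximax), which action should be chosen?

B

Row maxima: A=3.4, B=4.2, C=4.0, D=4.1, E=4.1
Best best-case = 4.2 → B.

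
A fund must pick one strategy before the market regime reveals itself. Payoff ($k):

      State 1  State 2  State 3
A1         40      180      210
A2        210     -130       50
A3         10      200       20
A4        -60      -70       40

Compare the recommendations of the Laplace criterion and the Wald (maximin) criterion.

Row averages: A1=430/3, A2=130/3, A3=230/3, A4=-30
Highest average = 430/3 → A1.
Row minima: A1=40, A2=-130, A3=10, A4=-70
Best worst-case = 40 → A1.

laplace → A1; maximin → A1 (agree)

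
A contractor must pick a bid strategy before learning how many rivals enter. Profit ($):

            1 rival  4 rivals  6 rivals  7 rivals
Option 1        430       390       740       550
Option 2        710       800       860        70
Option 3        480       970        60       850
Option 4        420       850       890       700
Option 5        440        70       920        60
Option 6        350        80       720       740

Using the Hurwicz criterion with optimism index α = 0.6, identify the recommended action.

Option 1: 0.6·740 + 0.4·390 = 600
Option 2: 0.6·860 + 0.4·70 = 544
Option 3: 0.6·970 + 0.4·60 = 606
Option 4: 0.6·890 + 0.4·420 = 702
Option 5: 0.6·920 + 0.4·60 = 576
Option 6: 0.6·740 + 0.4·80 = 476
Highest Hurwicz score = 702 → Option 4.

Option 4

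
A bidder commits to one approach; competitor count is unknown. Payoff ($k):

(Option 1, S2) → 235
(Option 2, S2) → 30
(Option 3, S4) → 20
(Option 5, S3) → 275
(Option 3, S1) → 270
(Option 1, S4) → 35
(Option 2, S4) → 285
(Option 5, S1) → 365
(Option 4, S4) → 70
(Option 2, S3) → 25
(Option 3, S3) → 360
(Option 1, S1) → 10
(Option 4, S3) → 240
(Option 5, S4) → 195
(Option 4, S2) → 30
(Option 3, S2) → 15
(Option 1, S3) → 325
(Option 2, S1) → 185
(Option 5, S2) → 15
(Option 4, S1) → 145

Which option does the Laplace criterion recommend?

Option 5

Row averages: Option 1=151.25, Option 2=131.25, Option 3=166.25, Option 4=121.25, Option 5=212.5
Highest average = 212.5 → Option 5.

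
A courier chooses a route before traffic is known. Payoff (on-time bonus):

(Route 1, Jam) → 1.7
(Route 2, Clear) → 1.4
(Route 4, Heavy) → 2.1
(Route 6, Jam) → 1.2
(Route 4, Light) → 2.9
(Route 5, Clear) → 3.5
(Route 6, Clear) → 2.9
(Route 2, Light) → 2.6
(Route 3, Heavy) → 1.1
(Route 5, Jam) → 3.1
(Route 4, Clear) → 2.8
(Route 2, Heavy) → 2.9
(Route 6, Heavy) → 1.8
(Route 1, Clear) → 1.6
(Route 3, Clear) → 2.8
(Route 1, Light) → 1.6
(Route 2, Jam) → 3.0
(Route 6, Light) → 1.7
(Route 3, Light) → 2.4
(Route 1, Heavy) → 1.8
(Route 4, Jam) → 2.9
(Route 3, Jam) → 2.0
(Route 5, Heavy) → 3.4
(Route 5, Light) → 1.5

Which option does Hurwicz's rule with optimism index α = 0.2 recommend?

Route 4

Route 1: 0.2·1.8 + 0.8·1.6 = 1.64
Route 2: 0.2·3.0 + 0.8·1.4 = 1.72
Route 3: 0.2·2.8 + 0.8·1.1 = 1.44
Route 4: 0.2·2.9 + 0.8·2.1 = 2.26
Route 5: 0.2·3.5 + 0.8·1.5 = 1.9
Route 6: 0.2·2.9 + 0.8·1.2 = 1.54
Highest Hurwicz score = 2.26 → Route 4.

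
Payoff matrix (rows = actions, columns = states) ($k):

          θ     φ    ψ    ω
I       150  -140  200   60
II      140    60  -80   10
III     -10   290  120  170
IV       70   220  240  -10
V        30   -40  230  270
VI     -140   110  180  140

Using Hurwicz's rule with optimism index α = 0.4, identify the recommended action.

I: 0.4·200 + 0.6·(-140) = -4
II: 0.4·140 + 0.6·(-80) = 8
III: 0.4·290 + 0.6·(-10) = 110
IV: 0.4·240 + 0.6·(-10) = 90
V: 0.4·270 + 0.6·(-40) = 84
VI: 0.4·180 + 0.6·(-140) = -12
Highest Hurwicz score = 110 → III.

III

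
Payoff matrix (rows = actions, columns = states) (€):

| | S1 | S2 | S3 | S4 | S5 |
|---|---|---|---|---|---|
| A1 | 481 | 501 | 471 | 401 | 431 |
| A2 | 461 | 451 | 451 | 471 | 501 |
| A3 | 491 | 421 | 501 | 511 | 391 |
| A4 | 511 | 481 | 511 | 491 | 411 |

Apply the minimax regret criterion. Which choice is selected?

A2

Column bests: S1=511, S2=501, S3=511, S4=511, S5=501.
A1 regrets: 30, 0, 40, 110, 70 → max 110
A2 regrets: 50, 50, 60, 40, 0 → max 60
A3 regrets: 20, 80, 10, 0, 110 → max 110
A4 regrets: 0, 20, 0, 20, 90 → max 90
Smallest max regret = 60 → A2.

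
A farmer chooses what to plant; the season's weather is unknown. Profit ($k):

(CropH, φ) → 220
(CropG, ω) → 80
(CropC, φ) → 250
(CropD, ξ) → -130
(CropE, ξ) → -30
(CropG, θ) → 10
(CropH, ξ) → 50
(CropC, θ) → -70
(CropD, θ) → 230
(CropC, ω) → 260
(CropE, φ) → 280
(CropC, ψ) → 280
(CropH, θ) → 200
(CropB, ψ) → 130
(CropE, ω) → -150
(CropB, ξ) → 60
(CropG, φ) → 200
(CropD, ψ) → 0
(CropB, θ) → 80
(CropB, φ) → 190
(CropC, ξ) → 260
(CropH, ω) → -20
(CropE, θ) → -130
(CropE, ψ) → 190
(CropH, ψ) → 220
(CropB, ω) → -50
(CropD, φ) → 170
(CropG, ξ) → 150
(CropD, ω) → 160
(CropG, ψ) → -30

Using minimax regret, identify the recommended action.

CropH

Column bests: θ=230, φ=280, ψ=280, ω=260, ξ=260.
CropG regrets: 220, 80, 310, 180, 110 → max 310
CropB regrets: 150, 90, 150, 310, 200 → max 310
CropE regrets: 360, 0, 90, 410, 290 → max 410
CropH regrets: 30, 60, 60, 280, 210 → max 280
CropC regrets: 300, 30, 0, 0, 0 → max 300
CropD regrets: 0, 110, 280, 100, 390 → max 390
Smallest max regret = 280 → CropH.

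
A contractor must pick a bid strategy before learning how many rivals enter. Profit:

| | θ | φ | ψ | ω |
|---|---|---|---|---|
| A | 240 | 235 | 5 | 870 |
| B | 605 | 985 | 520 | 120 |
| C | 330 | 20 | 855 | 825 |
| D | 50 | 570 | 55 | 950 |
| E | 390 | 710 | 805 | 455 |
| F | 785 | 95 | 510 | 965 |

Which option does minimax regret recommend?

Column bests: θ=785, φ=985, ψ=855, ω=965.
A regrets: 545, 750, 850, 95 → max 850
B regrets: 180, 0, 335, 845 → max 845
C regrets: 455, 965, 0, 140 → max 965
D regrets: 735, 415, 800, 15 → max 800
E regrets: 395, 275, 50, 510 → max 510
F regrets: 0, 890, 345, 0 → max 890
Smallest max regret = 510 → E.

E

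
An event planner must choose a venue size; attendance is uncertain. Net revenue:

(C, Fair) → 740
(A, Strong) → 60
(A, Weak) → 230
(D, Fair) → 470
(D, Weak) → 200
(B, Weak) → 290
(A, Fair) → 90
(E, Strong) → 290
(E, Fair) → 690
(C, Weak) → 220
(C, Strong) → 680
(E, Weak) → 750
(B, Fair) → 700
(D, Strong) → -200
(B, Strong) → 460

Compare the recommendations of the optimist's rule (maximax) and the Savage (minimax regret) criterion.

Row maxima: A=230, B=700, C=740, D=470, E=750
Best best-case = 750 → E.
Column bests: Weak=750, Fair=740, Strong=680.
A regrets: 520, 650, 620 → max 650
B regrets: 460, 40, 220 → max 460
C regrets: 530, 0, 0 → max 530
D regrets: 550, 270, 880 → max 880
E regrets: 0, 50, 390 → max 390
Smallest max regret = 390 → E.

maximax → E; minimax regret → E (agree)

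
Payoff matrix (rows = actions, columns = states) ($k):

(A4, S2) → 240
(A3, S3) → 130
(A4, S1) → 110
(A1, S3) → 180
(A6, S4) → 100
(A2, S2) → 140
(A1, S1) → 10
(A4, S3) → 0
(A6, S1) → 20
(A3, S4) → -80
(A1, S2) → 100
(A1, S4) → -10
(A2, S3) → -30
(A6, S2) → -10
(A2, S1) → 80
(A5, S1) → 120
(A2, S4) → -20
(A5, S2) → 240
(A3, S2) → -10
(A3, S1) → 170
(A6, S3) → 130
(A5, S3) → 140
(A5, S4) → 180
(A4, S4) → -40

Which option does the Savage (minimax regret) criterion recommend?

Column bests: S1=170, S2=240, S3=180, S4=180.
A1 regrets: 160, 140, 0, 190 → max 190
A2 regrets: 90, 100, 210, 200 → max 210
A3 regrets: 0, 250, 50, 260 → max 260
A4 regrets: 60, 0, 180, 220 → max 220
A5 regrets: 50, 0, 40, 0 → max 50
A6 regrets: 150, 250, 50, 80 → max 250
Smallest max regret = 50 → A5.

A5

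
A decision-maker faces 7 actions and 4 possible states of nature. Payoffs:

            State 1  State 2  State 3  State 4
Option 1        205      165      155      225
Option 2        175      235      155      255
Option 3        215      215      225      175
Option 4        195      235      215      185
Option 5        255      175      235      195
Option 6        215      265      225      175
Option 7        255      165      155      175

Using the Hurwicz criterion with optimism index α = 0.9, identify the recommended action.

Option 6

Option 1: 0.9·225 + 0.1·155 = 218
Option 2: 0.9·255 + 0.1·155 = 245
Option 3: 0.9·225 + 0.1·175 = 220
Option 4: 0.9·235 + 0.1·185 = 230
Option 5: 0.9·255 + 0.1·175 = 247
Option 6: 0.9·265 + 0.1·175 = 256
Option 7: 0.9·255 + 0.1·155 = 245
Highest Hurwicz score = 256 → Option 6.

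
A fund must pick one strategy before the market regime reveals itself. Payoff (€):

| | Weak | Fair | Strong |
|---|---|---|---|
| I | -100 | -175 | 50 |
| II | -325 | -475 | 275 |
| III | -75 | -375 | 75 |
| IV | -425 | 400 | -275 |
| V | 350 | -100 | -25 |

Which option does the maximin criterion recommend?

Row minima: I=-175, II=-475, III=-375, IV=-425, V=-100
Best worst-case = -100 → V.

V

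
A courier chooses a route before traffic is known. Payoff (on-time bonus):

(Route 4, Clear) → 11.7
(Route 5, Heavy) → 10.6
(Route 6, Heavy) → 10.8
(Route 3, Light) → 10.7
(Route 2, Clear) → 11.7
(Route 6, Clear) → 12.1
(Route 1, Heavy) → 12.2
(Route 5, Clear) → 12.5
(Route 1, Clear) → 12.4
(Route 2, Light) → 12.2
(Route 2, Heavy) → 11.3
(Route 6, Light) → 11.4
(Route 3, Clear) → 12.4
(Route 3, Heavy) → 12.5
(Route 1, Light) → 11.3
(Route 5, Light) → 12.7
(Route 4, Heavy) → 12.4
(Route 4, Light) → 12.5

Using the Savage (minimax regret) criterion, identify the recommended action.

Route 4

Column bests: Clear=12.5, Light=12.7, Heavy=12.5.
Route 1 regrets: 0.1, 1.4, 0.3 → max 1.4
Route 2 regrets: 0.8, 0.5, 1.2 → max 1.2
Route 3 regrets: 0.1, 2.0, 0.0 → max 2.0
Route 4 regrets: 0.8, 0.2, 0.1 → max 0.8
Route 5 regrets: 0.0, 0.0, 1.9 → max 1.9
Route 6 regrets: 0.4, 1.3, 1.7 → max 1.7
Smallest max regret = 0.8 → Route 4.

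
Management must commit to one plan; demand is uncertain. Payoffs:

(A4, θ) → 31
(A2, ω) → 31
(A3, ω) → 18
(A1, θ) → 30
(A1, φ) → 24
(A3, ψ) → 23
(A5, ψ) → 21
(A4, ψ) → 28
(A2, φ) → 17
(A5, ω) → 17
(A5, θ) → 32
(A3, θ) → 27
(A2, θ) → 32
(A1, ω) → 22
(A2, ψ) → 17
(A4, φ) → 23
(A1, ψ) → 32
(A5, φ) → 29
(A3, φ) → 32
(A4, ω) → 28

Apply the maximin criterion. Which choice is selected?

Row minima: A1=22, A2=17, A3=18, A4=23, A5=17
Best worst-case = 23 → A4.

A4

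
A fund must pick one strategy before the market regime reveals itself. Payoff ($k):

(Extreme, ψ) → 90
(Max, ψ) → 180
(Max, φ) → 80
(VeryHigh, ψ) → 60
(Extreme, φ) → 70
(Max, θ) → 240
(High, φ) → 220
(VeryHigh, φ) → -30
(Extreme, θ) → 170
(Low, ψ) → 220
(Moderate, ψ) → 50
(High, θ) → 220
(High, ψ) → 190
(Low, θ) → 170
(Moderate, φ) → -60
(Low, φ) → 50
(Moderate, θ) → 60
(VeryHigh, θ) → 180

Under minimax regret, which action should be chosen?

Column bests: θ=240, φ=220, ψ=220.
Low regrets: 70, 170, 0 → max 170
Moderate regrets: 180, 280, 170 → max 280
High regrets: 20, 0, 30 → max 30
VeryHigh regrets: 60, 250, 160 → max 250
Extreme regrets: 70, 150, 130 → max 150
Max regrets: 0, 140, 40 → max 140
Smallest max regret = 30 → High.

High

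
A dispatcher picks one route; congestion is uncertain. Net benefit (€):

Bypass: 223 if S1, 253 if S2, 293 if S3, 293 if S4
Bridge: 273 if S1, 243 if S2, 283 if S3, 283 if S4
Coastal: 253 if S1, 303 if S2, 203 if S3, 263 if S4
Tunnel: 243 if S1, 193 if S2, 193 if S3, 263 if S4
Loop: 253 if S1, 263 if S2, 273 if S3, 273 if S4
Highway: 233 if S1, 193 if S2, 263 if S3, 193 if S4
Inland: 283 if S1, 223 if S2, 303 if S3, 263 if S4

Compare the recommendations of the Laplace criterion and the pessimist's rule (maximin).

Row averages: Bypass=265.5, Bridge=270.5, Coastal=255.5, Tunnel=223, Loop=265.5, Highway=220.5, Inland=268
Highest average = 270.5 → Bridge.
Row minima: Bypass=223, Bridge=243, Coastal=203, Tunnel=193, Loop=253, Highway=193, Inland=223
Best worst-case = 253 → Loop.

laplace → Bridge; maximin → Loop (disagree)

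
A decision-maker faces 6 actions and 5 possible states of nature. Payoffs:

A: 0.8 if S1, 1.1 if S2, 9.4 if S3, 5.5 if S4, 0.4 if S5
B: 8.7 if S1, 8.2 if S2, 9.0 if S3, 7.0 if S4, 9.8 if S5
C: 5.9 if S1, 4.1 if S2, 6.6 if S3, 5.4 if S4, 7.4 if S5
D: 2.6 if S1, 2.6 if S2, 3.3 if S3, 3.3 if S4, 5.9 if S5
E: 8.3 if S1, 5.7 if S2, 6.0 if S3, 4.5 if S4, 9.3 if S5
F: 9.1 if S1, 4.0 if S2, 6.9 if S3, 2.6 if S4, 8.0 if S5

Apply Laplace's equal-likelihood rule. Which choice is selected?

Row averages: A=3.44, B=8.54, C=5.88, D=3.54, E=6.76, F=6.12
Highest average = 8.54 → B.

B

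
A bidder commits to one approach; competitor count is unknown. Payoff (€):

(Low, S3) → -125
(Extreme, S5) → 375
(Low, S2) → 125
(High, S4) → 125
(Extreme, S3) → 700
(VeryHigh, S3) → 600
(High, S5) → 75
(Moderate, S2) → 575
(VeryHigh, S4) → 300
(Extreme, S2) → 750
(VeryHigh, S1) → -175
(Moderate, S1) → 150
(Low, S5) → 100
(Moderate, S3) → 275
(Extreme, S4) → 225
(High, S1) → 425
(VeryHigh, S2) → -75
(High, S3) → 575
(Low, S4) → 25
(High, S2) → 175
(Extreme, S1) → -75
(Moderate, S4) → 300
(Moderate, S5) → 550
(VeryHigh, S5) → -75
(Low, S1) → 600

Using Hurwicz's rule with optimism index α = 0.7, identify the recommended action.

Low: 0.7·600 + 0.3·(-125) = 382.5
Moderate: 0.7·575 + 0.3·150 = 447.5
High: 0.7·575 + 0.3·75 = 425
VeryHigh: 0.7·600 + 0.3·(-175) = 367.5
Extreme: 0.7·750 + 0.3·(-75) = 502.5
Highest Hurwicz score = 502.5 → Extreme.

Extreme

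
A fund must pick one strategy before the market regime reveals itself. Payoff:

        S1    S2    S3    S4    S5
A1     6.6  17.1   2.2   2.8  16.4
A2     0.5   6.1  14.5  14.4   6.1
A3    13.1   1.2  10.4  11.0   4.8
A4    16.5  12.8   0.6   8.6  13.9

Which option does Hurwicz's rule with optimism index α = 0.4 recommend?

A1: 0.4·17.1 + 0.6·2.2 = 8.16
A2: 0.4·14.5 + 0.6·0.5 = 6.1
A3: 0.4·13.1 + 0.6·1.2 = 5.96
A4: 0.4·16.5 + 0.6·0.6 = 6.96
Highest Hurwicz score = 8.16 → A1.

A1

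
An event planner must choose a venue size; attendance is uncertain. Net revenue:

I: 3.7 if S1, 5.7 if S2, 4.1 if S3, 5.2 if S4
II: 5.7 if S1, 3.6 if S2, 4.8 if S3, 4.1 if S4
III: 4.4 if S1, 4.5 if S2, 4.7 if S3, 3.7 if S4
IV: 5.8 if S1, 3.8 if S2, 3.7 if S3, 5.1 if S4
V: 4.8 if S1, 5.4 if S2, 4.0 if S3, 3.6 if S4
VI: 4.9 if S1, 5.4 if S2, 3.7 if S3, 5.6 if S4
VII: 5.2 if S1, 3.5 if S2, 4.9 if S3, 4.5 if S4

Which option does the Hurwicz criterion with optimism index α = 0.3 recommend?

IV

I: 0.3·5.7 + 0.7·3.7 = 4.3
II: 0.3·5.7 + 0.7·3.6 = 4.23
III: 0.3·4.7 + 0.7·3.7 = 4
IV: 0.3·5.8 + 0.7·3.7 = 4.33
V: 0.3·5.4 + 0.7·3.6 = 4.14
VI: 0.3·5.6 + 0.7·3.7 = 4.27
VII: 0.3·5.2 + 0.7·3.5 = 4.01
Highest Hurwicz score = 4.33 → IV.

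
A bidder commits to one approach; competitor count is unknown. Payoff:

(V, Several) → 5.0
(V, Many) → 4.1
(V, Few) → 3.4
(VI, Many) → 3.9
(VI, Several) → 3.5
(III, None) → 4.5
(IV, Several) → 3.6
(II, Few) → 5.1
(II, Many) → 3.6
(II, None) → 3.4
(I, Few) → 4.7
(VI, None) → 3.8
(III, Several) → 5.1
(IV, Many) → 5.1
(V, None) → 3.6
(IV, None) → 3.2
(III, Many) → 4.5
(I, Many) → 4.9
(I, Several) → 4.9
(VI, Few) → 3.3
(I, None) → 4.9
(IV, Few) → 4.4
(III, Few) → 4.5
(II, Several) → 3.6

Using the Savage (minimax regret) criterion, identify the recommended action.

I

Column bests: None=4.9, Few=5.1, Several=5.1, Many=5.1.
I regrets: 0.0, 0.4, 0.2, 0.2 → max 0.4
II regrets: 1.5, 0.0, 1.5, 1.5 → max 1.5
III regrets: 0.4, 0.6, 0.0, 0.6 → max 0.6
IV regrets: 1.7, 0.7, 1.5, 0.0 → max 1.7
V regrets: 1.3, 1.7, 0.1, 1.0 → max 1.7
VI regrets: 1.1, 1.8, 1.6, 1.2 → max 1.8
Smallest max regret = 0.4 → I.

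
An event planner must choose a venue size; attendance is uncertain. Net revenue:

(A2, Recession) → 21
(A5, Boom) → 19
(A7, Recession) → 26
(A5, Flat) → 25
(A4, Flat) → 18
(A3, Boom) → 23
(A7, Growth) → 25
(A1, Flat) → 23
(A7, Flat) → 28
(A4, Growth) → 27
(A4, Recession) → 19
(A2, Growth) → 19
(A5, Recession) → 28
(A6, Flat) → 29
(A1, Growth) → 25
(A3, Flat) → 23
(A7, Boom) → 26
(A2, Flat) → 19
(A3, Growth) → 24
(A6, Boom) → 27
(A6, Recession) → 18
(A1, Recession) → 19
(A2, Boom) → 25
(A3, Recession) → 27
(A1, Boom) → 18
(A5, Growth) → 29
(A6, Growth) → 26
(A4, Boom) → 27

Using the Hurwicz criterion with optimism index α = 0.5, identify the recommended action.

A1: 0.5·25 + 0.5·18 = 21.5
A2: 0.5·25 + 0.5·19 = 22
A3: 0.5·27 + 0.5·23 = 25
A4: 0.5·27 + 0.5·18 = 22.5
A5: 0.5·29 + 0.5·19 = 24
A6: 0.5·29 + 0.5·18 = 23.5
A7: 0.5·28 + 0.5·25 = 26.5
Highest Hurwicz score = 26.5 → A7.

A7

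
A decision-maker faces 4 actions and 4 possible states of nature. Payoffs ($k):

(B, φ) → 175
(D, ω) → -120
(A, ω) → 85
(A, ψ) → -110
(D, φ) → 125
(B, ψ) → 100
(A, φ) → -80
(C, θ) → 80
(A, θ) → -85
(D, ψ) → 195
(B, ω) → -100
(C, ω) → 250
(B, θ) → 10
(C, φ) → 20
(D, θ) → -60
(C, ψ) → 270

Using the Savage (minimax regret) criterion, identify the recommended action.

C

Column bests: θ=80, φ=175, ψ=270, ω=250.
A regrets: 165, 255, 380, 165 → max 380
B regrets: 70, 0, 170, 350 → max 350
C regrets: 0, 155, 0, 0 → max 155
D regrets: 140, 50, 75, 370 → max 370
Smallest max regret = 155 → C.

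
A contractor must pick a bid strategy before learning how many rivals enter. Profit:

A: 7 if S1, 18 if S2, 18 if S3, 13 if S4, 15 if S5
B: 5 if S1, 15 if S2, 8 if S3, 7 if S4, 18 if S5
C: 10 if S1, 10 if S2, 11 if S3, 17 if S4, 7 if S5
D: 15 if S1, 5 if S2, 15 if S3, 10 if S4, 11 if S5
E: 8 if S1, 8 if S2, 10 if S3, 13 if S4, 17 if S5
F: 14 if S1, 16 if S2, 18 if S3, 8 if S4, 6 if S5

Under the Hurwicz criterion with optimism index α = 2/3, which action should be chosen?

A: 2/3·18 + 1/3·7 = 43/3
B: 2/3·18 + 1/3·5 = 41/3
C: 2/3·17 + 1/3·7 = 41/3
D: 2/3·15 + 1/3·5 = 35/3
E: 2/3·17 + 1/3·8 = 14
F: 2/3·18 + 1/3·6 = 14
Highest Hurwicz score = 43/3 → A.

A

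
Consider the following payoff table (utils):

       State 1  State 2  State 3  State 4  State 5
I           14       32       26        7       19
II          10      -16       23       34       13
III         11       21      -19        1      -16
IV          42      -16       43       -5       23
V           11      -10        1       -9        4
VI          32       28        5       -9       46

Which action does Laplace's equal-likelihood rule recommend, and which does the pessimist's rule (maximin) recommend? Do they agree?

laplace → VI; maximin → I (disagree)

Row averages: I=19.6, II=12.8, III=-0.4, IV=17.4, V=-0.6, VI=20.4
Highest average = 20.4 → VI.
Row minima: I=7, II=-16, III=-19, IV=-16, V=-10, VI=-9
Best worst-case = 7 → I.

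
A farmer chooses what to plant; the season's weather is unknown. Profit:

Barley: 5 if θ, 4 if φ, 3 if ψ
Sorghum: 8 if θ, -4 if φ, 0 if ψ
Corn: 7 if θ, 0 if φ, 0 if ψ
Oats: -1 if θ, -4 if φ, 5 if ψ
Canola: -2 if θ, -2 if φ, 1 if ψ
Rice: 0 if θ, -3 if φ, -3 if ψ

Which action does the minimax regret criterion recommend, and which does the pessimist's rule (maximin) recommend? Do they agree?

Column bests: θ=8, φ=4, ψ=5.
Barley regrets: 3, 0, 2 → max 3
Sorghum regrets: 0, 8, 5 → max 8
Corn regrets: 1, 4, 5 → max 5
Oats regrets: 9, 8, 0 → max 9
Canola regrets: 10, 6, 4 → max 10
Rice regrets: 8, 7, 8 → max 8
Smallest max regret = 3 → Barley.
Row minima: Barley=3, Sorghum=-4, Corn=0, Oats=-4, Canola=-2, Rice=-3
Best worst-case = 3 → Barley.

minimax regret → Barley; maximin → Barley (agree)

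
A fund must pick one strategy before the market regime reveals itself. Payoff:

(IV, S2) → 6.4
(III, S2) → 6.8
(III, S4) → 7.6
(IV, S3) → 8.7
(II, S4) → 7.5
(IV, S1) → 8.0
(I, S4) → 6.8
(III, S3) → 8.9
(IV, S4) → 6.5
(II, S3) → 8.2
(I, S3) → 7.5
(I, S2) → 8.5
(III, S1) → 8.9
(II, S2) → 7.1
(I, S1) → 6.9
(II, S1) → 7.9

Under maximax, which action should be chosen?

III

Row maxima: I=8.5, II=8.2, III=8.9, IV=8.7
Best best-case = 8.9 → III.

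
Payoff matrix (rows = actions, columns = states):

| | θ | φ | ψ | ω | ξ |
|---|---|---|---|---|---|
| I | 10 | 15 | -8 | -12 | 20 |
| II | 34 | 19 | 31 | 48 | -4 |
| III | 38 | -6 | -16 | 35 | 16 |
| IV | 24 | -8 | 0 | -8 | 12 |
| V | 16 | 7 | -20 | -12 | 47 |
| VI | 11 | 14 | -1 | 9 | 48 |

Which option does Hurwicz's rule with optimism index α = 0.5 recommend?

VI

I: 0.5·20 + 0.5·(-12) = 4
II: 0.5·48 + 0.5·(-4) = 22
III: 0.5·38 + 0.5·(-16) = 11
IV: 0.5·24 + 0.5·(-8) = 8
V: 0.5·47 + 0.5·(-20) = 13.5
VI: 0.5·48 + 0.5·(-1) = 23.5
Highest Hurwicz score = 23.5 → VI.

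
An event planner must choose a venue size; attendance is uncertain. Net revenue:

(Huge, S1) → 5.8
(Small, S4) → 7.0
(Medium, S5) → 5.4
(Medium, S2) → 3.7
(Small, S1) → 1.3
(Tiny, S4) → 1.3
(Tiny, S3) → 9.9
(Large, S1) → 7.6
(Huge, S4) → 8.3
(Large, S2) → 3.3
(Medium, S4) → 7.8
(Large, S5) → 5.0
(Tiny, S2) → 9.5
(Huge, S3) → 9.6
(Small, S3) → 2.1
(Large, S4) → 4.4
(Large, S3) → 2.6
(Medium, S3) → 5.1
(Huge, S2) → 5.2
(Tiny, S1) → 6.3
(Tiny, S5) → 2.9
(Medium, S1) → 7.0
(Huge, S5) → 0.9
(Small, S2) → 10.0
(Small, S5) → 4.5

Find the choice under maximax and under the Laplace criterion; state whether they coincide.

Row maxima: Tiny=9.9, Small=10.0, Medium=7.8, Large=7.6, Huge=9.6
Best best-case = 10.0 → Small.
Row averages: Tiny=5.98, Small=4.98, Medium=5.8, Large=4.58, Huge=5.96
Highest average = 5.98 → Tiny.

maximax → Small; laplace → Tiny (disagree)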